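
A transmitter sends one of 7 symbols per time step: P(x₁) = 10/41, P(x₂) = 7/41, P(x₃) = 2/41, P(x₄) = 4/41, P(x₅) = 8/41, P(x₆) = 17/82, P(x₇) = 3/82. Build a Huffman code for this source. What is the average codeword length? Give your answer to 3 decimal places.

2.622 bits/symbol

Repeatedly combine the two least-probable nodes; the expected code length is the sum of the merged weights.
merge 3/82 + 2/41 → 7/82
merge 7/82 + 4/41 → 15/82
merge 7/41 + 15/82 → 29/82
merge 8/41 + 17/82 → 33/82
merge 10/41 + 29/82 → 49/82
merge 33/82 + 49/82 → 1
L = 7/82 + 15/82 + 29/82 + 33/82 + 49/82 + 1 = 215/82 ≈ 2.622 bits/symbol.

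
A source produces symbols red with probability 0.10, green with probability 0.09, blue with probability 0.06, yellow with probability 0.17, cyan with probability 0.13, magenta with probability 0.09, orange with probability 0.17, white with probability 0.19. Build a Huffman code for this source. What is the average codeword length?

Repeatedly combine the two least-probable nodes; the expected code length is the sum of the merged weights.
merge 3/50 + 9/100 → 3/20
merge 9/100 + 1/10 → 19/100
merge 13/100 + 3/20 → 7/25
merge 17/100 + 17/100 → 17/50
merge 19/100 + 19/100 → 19/50
merge 7/25 + 17/50 → 31/50
merge 19/50 + 31/50 → 1
L = 3/20 + 19/100 + 7/25 + 17/50 + 19/50 + 31/50 + 1 = 74/25 = 2.96 bits/symbol.

2.96 bits/symbol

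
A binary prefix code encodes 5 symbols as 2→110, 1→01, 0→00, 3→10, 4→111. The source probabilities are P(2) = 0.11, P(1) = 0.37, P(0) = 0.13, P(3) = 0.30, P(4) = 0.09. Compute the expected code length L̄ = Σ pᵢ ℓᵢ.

2.2 bits/symbol

L̄ = Σ pᵢ·ℓᵢ = 0.11·3 + 0.37·2 + 0.13·2 + 0.30·2 + 0.09·3 = 2.2 bits/symbol.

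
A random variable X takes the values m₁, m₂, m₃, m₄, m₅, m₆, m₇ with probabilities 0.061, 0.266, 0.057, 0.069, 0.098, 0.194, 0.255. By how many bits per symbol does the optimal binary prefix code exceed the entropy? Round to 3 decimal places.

0.024 bits

Entropy H = −Σ p log₂ p ≈ 2.5462 bits.
Huffman merges: 57/1000+61/1000→59/500; 69/1000+49/500→167/1000; 59/500+167/1000→57/200; 97/500+51/200→449/1000; 133/500+57/200→551/1000; 449/1000+551/1000→1. L = 257/100 ≈ 2.5700.
L − H = 2.5700 − 2.5462 = 0.024 bits.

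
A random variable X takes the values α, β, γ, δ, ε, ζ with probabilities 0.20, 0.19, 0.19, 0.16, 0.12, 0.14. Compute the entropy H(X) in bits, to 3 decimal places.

H = −Σ pᵢ log₂ pᵢ.
−0.20·log₂(0.20) = 0.4644
−0.19·log₂(0.19) = 0.4552
−0.19·log₂(0.19) = 0.4552
−0.16·log₂(0.16) = 0.4230
−0.12·log₂(0.12) = 0.3671
−0.14·log₂(0.14) = 0.3971
Sum ≈ 2.5620 → 2.562 bits.

2.562 bits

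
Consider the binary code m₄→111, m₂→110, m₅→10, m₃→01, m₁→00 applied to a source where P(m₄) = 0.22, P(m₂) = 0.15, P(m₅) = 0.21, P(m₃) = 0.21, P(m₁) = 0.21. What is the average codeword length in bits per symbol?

L̄ = Σ pᵢ·ℓᵢ = 0.22·3 + 0.15·3 + 0.21·2 + 0.21·2 + 0.21·2 = 2.37 bits/symbol.

2.37 bits/symbol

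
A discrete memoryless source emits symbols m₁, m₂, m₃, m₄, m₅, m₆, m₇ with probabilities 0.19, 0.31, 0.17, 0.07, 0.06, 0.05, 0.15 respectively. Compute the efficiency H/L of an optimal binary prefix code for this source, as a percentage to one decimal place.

97.8%

Entropy H = −Σ p log₂ p ≈ 2.5523 bits.
Huffman merges: 1/20+3/50→11/100; 7/100+11/100→9/50; 3/20+17/100→8/25; 9/50+19/100→37/100; 31/100+8/25→63/100; 37/100+63/100→1. L = 261/100 ≈ 2.6100.
Efficiency = H/L = 2.5523/2.6100 = 97.8%.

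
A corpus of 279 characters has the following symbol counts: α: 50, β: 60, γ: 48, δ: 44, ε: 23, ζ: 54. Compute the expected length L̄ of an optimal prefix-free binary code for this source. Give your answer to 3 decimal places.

Probabilities are the counts divided by 279.
Repeatedly combine the two least-probable nodes; the expected code length is the sum of the merged weights.
merge 23/279 + 44/279 → 67/279
merge 16/93 + 50/279 → 98/279
merge 6/31 + 20/93 → 38/93
merge 67/279 + 98/279 → 55/93
merge 38/93 + 55/93 → 1
L = 67/279 + 98/279 + 38/93 + 55/93 + 1 = 241/93 ≈ 2.591 bits/symbol.

2.591 bits/symbol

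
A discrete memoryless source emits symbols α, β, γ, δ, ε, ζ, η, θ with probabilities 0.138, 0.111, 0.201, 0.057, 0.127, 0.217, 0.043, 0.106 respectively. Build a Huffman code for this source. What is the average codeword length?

2.883 bits/symbol

Repeatedly combine the two least-probable nodes; the expected code length is the sum of the merged weights.
merge 43/1000 + 57/1000 → 1/10
merge 1/10 + 53/500 → 103/500
merge 111/1000 + 127/1000 → 119/500
merge 69/500 + 201/1000 → 339/1000
merge 103/500 + 217/1000 → 423/1000
merge 119/500 + 339/1000 → 577/1000
merge 423/1000 + 577/1000 → 1
L = 1/10 + 103/500 + 119/500 + 339/1000 + 423/1000 + 577/1000 + 1 = 2883/1000 = 2.883 bits/symbol.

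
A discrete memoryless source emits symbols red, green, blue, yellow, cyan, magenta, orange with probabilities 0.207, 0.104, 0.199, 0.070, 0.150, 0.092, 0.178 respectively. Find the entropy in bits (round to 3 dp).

H = −Σ pᵢ log₂ pᵢ.
−0.207·log₂(0.207) = 0.4704
−0.104·log₂(0.104) = 0.3396
−0.199·log₂(0.199) = 0.4635
−0.070·log₂(0.070) = 0.2686
−0.150·log₂(0.150) = 0.4105
−0.092·log₂(0.092) = 0.3167
−0.178·log₂(0.178) = 0.4432
Sum ≈ 2.7125 → 2.712 bits.

2.712 bits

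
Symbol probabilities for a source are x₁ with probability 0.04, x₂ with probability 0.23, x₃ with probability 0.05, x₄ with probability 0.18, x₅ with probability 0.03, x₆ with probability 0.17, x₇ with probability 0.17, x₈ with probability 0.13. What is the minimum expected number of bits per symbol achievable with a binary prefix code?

Repeatedly combine the two least-probable nodes; the expected code length is the sum of the merged weights.
merge 3/100 + 1/25 → 7/100
merge 1/20 + 7/100 → 3/25
merge 3/25 + 13/100 → 1/4
merge 17/100 + 17/100 → 17/50
merge 9/50 + 23/100 → 41/100
merge 1/4 + 17/50 → 59/100
merge 41/100 + 59/100 → 1
L = 7/100 + 3/25 + 1/4 + 17/50 + 41/100 + 59/100 + 1 = 139/50 = 2.78 bits/symbol.

2.78 bits/symbol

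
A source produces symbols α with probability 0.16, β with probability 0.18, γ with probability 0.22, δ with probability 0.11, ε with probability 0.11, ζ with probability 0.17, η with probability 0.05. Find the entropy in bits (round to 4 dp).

H = −Σ pᵢ log₂ pᵢ.
−0.16·log₂(0.16) = 0.4230
−0.18·log₂(0.18) = 0.4453
−0.22·log₂(0.22) = 0.4806
−0.11·log₂(0.11) = 0.3503
−0.11·log₂(0.11) = 0.3503
−0.17·log₂(0.17) = 0.4346
−0.05·log₂(0.05) = 0.2161
Sum ≈ 2.7002 → 2.7002 bits.

2.7002 bits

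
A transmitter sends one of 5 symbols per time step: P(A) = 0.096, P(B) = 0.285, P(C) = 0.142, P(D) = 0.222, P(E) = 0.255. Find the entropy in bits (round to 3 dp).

H = −Σ pᵢ log₂ pᵢ.
−0.096·log₂(0.096) = 0.3246
−0.285·log₂(0.285) = 0.5161
−0.142·log₂(0.142) = 0.3999
−0.222·log₂(0.222) = 0.4820
−0.255·log₂(0.255) = 0.5027
Sum ≈ 2.2253 → 2.225 bits.

2.225 bits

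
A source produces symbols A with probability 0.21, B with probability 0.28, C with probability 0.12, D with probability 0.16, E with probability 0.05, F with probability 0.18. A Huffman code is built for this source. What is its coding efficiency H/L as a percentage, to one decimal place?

97.5%

Entropy H = −Σ p log₂ p ≈ 2.4385 bits.
Huffman merges: 1/20+3/25→17/100; 4/25+17/100→33/100; 9/50+21/100→39/100; 7/25+33/100→61/100; 39/100+61/100→1. L = 5/2 ≈ 2.5000.
Efficiency = H/L = 2.4385/2.5000 = 97.5%.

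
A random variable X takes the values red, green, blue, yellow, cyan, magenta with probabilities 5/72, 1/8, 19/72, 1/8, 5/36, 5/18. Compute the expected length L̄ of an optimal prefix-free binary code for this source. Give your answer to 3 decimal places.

2.458 bits/symbol

Repeatedly combine the two least-probable nodes; the expected code length is the sum of the merged weights.
merge 5/72 + 1/8 → 7/36
merge 1/8 + 5/36 → 19/72
merge 7/36 + 19/72 → 11/24
merge 19/72 + 5/18 → 13/24
merge 11/24 + 13/24 → 1
L = 7/36 + 19/72 + 11/24 + 13/24 + 1 = 59/24 ≈ 2.458 bits/symbol.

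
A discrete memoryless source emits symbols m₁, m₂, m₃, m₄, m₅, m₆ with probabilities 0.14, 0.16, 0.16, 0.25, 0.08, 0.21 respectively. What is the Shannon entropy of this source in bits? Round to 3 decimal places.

2.507 bits

H = −Σ pᵢ log₂ pᵢ.
−0.14·log₂(0.14) = 0.3971
−0.16·log₂(0.16) = 0.4230
−0.16·log₂(0.16) = 0.4230
−0.25·log₂(0.25) = 0.5000
−0.08·log₂(0.08) = 0.2915
−0.21·log₂(0.21) = 0.4728
Sum ≈ 2.5075 → 2.507 bits.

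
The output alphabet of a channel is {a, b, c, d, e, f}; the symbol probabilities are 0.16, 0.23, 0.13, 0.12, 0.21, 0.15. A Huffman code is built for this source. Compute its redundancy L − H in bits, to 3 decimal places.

0.016 bits

Entropy H = −Σ p log₂ p ≈ 2.5438 bits.
Huffman merges: 3/25+13/100→1/4; 3/20+4/25→31/100; 21/100+23/100→11/25; 1/4+31/100→14/25; 11/25+14/25→1. L = 64/25 ≈ 2.5600.
L − H = 2.5600 − 2.5438 = 0.016 bits.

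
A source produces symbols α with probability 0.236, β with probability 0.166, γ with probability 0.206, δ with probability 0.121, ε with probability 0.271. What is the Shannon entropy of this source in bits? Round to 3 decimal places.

H = −Σ pᵢ log₂ pᵢ.
−0.236·log₂(0.236) = 0.4916
−0.166·log₂(0.166) = 0.4301
−0.206·log₂(0.206) = 0.4695
−0.121·log₂(0.121) = 0.3687
−0.271·log₂(0.271) = 0.5105
Sum ≈ 2.2704 → 2.270 bits.

2.270 bits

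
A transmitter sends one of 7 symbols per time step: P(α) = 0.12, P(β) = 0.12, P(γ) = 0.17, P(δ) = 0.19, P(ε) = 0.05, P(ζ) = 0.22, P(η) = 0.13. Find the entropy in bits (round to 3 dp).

2.703 bits

H = −Σ pᵢ log₂ pᵢ.
−0.12·log₂(0.12) = 0.3671
−0.12·log₂(0.12) = 0.3671
−0.17·log₂(0.17) = 0.4346
−0.19·log₂(0.19) = 0.4552
−0.05·log₂(0.05) = 0.2161
−0.22·log₂(0.22) = 0.4806
−0.13·log₂(0.13) = 0.3826
Sum ≈ 2.7033 → 2.703 bits.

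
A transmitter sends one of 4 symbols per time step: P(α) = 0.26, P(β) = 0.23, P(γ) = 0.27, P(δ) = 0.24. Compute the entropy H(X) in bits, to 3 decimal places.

1.997 bits

H = −Σ pᵢ log₂ pᵢ.
−0.26·log₂(0.26) = 0.5053
−0.23·log₂(0.23) = 0.4877
−0.27·log₂(0.27) = 0.5100
−0.24·log₂(0.24) = 0.4941
Sum ≈ 1.9971 → 1.997 bits.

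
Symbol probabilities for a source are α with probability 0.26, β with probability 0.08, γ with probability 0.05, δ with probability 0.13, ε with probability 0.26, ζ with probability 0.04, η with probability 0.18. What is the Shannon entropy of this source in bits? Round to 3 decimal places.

2.532 bits

H = −Σ pᵢ log₂ pᵢ.
−0.26·log₂(0.26) = 0.5053
−0.08·log₂(0.08) = 0.2915
−0.05·log₂(0.05) = 0.2161
−0.13·log₂(0.13) = 0.3826
−0.26·log₂(0.26) = 0.5053
−0.04·log₂(0.04) = 0.1858
−0.18·log₂(0.18) = 0.4453
Sum ≈ 2.5319 → 2.532 bits.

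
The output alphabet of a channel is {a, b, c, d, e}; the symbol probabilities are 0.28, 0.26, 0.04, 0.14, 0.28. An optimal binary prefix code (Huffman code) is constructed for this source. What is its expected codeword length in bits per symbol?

2.18 bits/symbol

Repeatedly combine the two least-probable nodes; the expected code length is the sum of the merged weights.
merge 1/25 + 7/50 → 9/50
merge 9/50 + 13/50 → 11/25
merge 7/25 + 7/25 → 14/25
merge 11/25 + 14/25 → 1
L = 9/50 + 11/25 + 14/25 + 1 = 109/50 = 2.18 bits/symbol.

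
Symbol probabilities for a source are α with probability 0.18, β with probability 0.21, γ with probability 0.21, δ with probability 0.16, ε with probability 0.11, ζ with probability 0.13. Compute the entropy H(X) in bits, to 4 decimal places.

2.5469 bits

H = −Σ pᵢ log₂ pᵢ.
−0.18·log₂(0.18) = 0.4453
−0.21·log₂(0.21) = 0.4728
−0.21·log₂(0.21) = 0.4728
−0.16·log₂(0.16) = 0.4230
−0.11·log₂(0.11) = 0.3503
−0.13·log₂(0.13) = 0.3826
Sum ≈ 2.5469 → 2.5469 bits.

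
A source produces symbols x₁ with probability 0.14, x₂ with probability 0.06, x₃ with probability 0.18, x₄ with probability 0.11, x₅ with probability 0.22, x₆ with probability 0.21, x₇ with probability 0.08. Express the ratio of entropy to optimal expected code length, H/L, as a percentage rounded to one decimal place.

98.9%

Entropy H = −Σ p log₂ p ≈ 2.6811 bits.
Huffman merges: 3/50+2/25→7/50; 11/100+7/50→1/4; 7/50+9/50→8/25; 21/100+11/50→43/100; 1/4+8/25→57/100; 43/100+57/100→1. L = 271/100 ≈ 2.7100.
Efficiency = H/L = 2.6811/2.7100 = 98.9%.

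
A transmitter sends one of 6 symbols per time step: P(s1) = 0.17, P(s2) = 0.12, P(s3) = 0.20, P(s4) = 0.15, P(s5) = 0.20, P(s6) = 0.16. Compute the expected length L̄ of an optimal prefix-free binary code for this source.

Repeatedly combine the two least-probable nodes; the expected code length is the sum of the merged weights.
merge 3/25 + 3/20 → 27/100
merge 4/25 + 17/100 → 33/100
merge 1/5 + 1/5 → 2/5
merge 27/100 + 33/100 → 3/5
merge 2/5 + 3/5 → 1
L = 27/100 + 33/100 + 2/5 + 3/5 + 1 = 13/5 = 2.6 bits/symbol.

2.6 bits/symbol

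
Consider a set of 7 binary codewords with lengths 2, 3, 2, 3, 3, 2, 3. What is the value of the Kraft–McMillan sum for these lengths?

1.25

With common denominator 2^3 = 8: Σ 2^(−ℓᵢ) = 2/8 + 1/8 + 2/8 + 1/8 + 1/8 + 2/8 + 1/8 = 10/8 = 1.25.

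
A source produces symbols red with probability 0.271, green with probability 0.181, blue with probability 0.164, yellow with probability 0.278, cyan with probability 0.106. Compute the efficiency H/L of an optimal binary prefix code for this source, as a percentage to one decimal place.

98.7%

Entropy H = −Σ p log₂ p ≈ 2.2412 bits.
Huffman merges: 53/500+41/250→27/100; 181/1000+27/100→451/1000; 271/1000+139/500→549/1000; 451/1000+549/1000→1. L = 227/100 ≈ 2.2700.
Efficiency = H/L = 2.2412/2.2700 = 98.7%.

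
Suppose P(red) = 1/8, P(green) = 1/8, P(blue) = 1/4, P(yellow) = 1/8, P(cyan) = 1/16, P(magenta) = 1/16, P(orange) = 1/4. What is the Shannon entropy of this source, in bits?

Each probability is a power of 1/2, so log₂(1/p) is an integer.
H = Σ p·log₂(1/p) = 1/8·3 + 1/8·3 + 1/4·2 + 1/8·3 + 1/16·4 + 1/16·4 + 1/4·2 = 2.625 bits.

2.625 bits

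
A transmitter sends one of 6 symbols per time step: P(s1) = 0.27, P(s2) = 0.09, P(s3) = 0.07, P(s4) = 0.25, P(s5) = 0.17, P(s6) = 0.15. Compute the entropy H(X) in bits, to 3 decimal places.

H = −Σ pᵢ log₂ pᵢ.
−0.27·log₂(0.27) = 0.5100
−0.09·log₂(0.09) = 0.3127
−0.07·log₂(0.07) = 0.2686
−0.25·log₂(0.25) = 0.5000
−0.17·log₂(0.17) = 0.4346
−0.15·log₂(0.15) = 0.4105
Sum ≈ 2.4364 → 2.436 bits.

2.436 bits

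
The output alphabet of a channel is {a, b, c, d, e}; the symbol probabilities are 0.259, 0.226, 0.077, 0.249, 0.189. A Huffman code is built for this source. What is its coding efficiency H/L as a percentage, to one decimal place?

Entropy H = −Σ p log₂ p ≈ 2.2282 bits.
Huffman merges: 77/1000+189/1000→133/500; 113/500+249/1000→19/40; 259/1000+133/500→21/40; 19/40+21/40→1. L = 1133/500 ≈ 2.2660.
Efficiency = H/L = 2.2282/2.2660 = 98.3%.

98.3%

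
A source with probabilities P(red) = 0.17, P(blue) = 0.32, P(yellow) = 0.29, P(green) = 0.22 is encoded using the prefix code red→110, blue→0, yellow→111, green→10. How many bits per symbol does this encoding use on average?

2.14 bits/symbol

L̄ = Σ pᵢ·ℓᵢ = 0.17·3 + 0.32·1 + 0.29·3 + 0.22·2 = 2.14 bits/symbol.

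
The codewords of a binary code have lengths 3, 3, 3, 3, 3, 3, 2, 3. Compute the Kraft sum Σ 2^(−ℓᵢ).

1.125

With common denominator 2^3 = 8: Σ 2^(−ℓᵢ) = 1/8 + 1/8 + 1/8 + 1/8 + 1/8 + 1/8 + 2/8 + 1/8 = 9/8 = 1.125.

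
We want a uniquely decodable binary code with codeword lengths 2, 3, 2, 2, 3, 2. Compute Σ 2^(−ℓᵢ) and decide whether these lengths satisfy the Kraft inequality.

1.25; no

With common denominator 2^3 = 8: Σ 2^(−ℓᵢ) = 2/8 + 1/8 + 2/8 + 2/8 + 1/8 + 2/8 = 10/8 = 1.25.
Kraft's inequality requires Σ ≤ 1; here Σ = 1.25 > 1, so no such prefix code exists.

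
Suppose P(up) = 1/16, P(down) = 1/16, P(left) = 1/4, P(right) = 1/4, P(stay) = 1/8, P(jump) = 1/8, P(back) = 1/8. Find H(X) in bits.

2.625 bits

Each probability is a power of 1/2, so log₂(1/p) is an integer.
H = Σ p·log₂(1/p) = 1/16·4 + 1/16·4 + 1/4·2 + 1/4·2 + 1/8·3 + 1/8·3 + 1/8·3 = 2.625 bits.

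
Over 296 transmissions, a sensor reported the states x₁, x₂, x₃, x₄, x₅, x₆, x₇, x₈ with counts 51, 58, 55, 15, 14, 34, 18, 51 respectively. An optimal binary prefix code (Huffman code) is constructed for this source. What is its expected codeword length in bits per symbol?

2.875 bits/symbol

Probabilities are the counts divided by 296.
Repeatedly combine the two least-probable nodes; the expected code length is the sum of the merged weights.
merge 7/148 + 15/296 → 29/296
merge 9/148 + 29/296 → 47/296
merge 17/148 + 47/296 → 81/296
merge 51/296 + 51/296 → 51/148
merge 55/296 + 29/148 → 113/296
merge 81/296 + 51/148 → 183/296
merge 113/296 + 183/296 → 1
L = 29/296 + 47/296 + 81/296 + 51/148 + 113/296 + 183/296 + 1 = 23/8 = 2.875 bits/symbol.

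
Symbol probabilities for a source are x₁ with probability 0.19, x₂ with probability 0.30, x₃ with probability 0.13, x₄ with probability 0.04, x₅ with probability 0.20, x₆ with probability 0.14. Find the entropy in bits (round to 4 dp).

H = −Σ pᵢ log₂ pᵢ.
−0.19·log₂(0.19) = 0.4552
−0.30·log₂(0.30) = 0.5211
−0.13·log₂(0.13) = 0.3826
−0.04·log₂(0.04) = 0.1858
−0.20·log₂(0.20) = 0.4644
−0.14·log₂(0.14) = 0.3971
Sum ≈ 2.4062 → 2.4062 bits.

2.4062 bits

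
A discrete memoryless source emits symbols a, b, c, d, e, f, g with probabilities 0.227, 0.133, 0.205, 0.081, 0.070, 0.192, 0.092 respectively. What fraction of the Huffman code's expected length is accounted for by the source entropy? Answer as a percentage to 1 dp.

98.5%

Entropy H = −Σ p log₂ p ≈ 2.6775 bits.
Huffman merges: 7/100+81/1000→151/1000; 23/250+133/1000→9/40; 151/1000+24/125→343/1000; 41/200+9/40→43/100; 227/1000+343/1000→57/100; 43/100+57/100→1. L = 2719/1000 ≈ 2.7190.
Efficiency = H/L = 2.6775/2.7190 = 98.5%.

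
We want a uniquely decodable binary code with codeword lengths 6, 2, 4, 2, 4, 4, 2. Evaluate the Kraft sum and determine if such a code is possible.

With common denominator 2^6 = 64: Σ 2^(−ℓᵢ) = 1/64 + 16/64 + 4/64 + 16/64 + 4/64 + 4/64 + 16/64 = 61/64 = 0.953125.
Kraft's inequality requires Σ ≤ 1; here Σ = 0.953125 ≤ 1, so such a prefix code exists.

0.953125; yes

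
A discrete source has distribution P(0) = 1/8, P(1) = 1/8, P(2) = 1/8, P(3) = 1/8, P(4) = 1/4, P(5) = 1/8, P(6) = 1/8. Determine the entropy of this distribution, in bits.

2.75 bits

Each probability is a power of 1/2, so log₂(1/p) is an integer.
H = Σ p·log₂(1/p) = 1/8·3 + 1/8·3 + 1/8·3 + 1/8·3 + 1/4·2 + 1/8·3 + 1/8·3 = 2.75 bits.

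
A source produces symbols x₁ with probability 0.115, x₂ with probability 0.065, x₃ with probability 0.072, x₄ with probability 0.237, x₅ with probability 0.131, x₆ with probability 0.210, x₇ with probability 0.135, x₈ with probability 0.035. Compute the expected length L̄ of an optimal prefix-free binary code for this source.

2.825 bits/symbol

Repeatedly combine the two least-probable nodes; the expected code length is the sum of the merged weights.
merge 7/200 + 13/200 → 1/10
merge 9/125 + 1/10 → 43/250
merge 23/200 + 131/1000 → 123/500
merge 27/200 + 43/250 → 307/1000
merge 21/100 + 237/1000 → 447/1000
merge 123/500 + 307/1000 → 553/1000
merge 447/1000 + 553/1000 → 1
L = 1/10 + 43/250 + 123/500 + 307/1000 + 447/1000 + 553/1000 + 1 = 113/40 = 2.825 bits/symbol.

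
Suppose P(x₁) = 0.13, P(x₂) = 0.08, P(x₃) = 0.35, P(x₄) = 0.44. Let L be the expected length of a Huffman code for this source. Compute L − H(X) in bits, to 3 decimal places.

Entropy H = −Σ p log₂ p ≈ 1.7254 bits.
Huffman merges: 2/25+13/100→21/100; 21/100+7/20→14/25; 11/25+14/25→1. L = 177/100 ≈ 1.7700.
L − H = 1.7700 − 1.7254 = 0.045 bits.

0.045 bits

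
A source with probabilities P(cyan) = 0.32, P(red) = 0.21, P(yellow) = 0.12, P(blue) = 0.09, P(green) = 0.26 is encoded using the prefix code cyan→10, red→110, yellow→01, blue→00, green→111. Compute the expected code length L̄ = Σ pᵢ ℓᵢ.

L̄ = Σ pᵢ·ℓᵢ = 0.32·2 + 0.21·3 + 0.12·2 + 0.09·2 + 0.26·3 = 2.47 bits/symbol.

2.47 bits/symbol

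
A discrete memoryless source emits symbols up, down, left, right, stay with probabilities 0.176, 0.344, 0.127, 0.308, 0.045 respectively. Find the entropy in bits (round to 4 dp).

2.0734 bits

H = −Σ pᵢ log₂ pᵢ.
−0.176·log₂(0.176) = 0.4411
−0.344·log₂(0.344) = 0.5296
−0.127·log₂(0.127) = 0.3781
−0.308·log₂(0.308) = 0.5233
−0.045·log₂(0.045) = 0.2013
Sum ≈ 2.0734 → 2.0734 bits.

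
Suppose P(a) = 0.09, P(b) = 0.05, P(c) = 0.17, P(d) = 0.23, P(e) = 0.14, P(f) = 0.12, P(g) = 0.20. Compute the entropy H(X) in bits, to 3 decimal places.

2.680 bits

H = −Σ pᵢ log₂ pᵢ.
−0.09·log₂(0.09) = 0.3127
−0.05·log₂(0.05) = 0.2161
−0.17·log₂(0.17) = 0.4346
−0.23·log₂(0.23) = 0.4877
−0.14·log₂(0.14) = 0.3971
−0.12·log₂(0.12) = 0.3671
−0.20·log₂(0.20) = 0.4644
Sum ≈ 2.6796 → 2.680 bits.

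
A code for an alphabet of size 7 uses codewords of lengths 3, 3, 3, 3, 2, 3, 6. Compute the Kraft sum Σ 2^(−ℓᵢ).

With common denominator 2^6 = 64: Σ 2^(−ℓᵢ) = 8/64 + 8/64 + 8/64 + 8/64 + 16/64 + 8/64 + 1/64 = 57/64 = 0.890625.

0.890625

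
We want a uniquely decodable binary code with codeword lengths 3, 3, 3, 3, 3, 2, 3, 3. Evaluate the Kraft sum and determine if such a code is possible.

With common denominator 2^3 = 8: Σ 2^(−ℓᵢ) = 1/8 + 1/8 + 1/8 + 1/8 + 1/8 + 2/8 + 1/8 + 1/8 = 9/8 = 1.125.
Kraft's inequality requires Σ ≤ 1; here Σ = 1.125 > 1, so no such prefix code exists.

1.125; no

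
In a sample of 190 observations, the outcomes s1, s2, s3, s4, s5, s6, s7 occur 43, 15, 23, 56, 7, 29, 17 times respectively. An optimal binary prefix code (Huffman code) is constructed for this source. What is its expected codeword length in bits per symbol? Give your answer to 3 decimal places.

Probabilities are the counts divided by 190.
Repeatedly combine the two least-probable nodes; the expected code length is the sum of the merged weights.
merge 7/190 + 3/38 → 11/95
merge 17/190 + 11/95 → 39/190
merge 23/190 + 29/190 → 26/95
merge 39/190 + 43/190 → 41/95
merge 26/95 + 28/95 → 54/95
merge 41/95 + 54/95 → 1
L = 11/95 + 39/190 + 26/95 + 41/95 + 54/95 + 1 = 493/190 ≈ 2.595 bits/symbol.

2.595 bits/symbol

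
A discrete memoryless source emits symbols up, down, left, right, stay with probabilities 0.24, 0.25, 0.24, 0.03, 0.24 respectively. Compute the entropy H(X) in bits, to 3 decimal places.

2.134 bits

H = −Σ pᵢ log₂ pᵢ.
−0.24·log₂(0.24) = 0.4941
−0.25·log₂(0.25) = 0.5000
−0.24·log₂(0.24) = 0.4941
−0.03·log₂(0.03) = 0.1518
−0.24·log₂(0.24) = 0.4941
Sum ≈ 2.1342 → 2.134 bits.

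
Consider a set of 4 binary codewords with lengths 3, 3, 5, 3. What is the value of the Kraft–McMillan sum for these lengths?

0.40625

With common denominator 2^5 = 32: Σ 2^(−ℓᵢ) = 4/32 + 4/32 + 1/32 + 4/32 = 13/32 = 0.40625.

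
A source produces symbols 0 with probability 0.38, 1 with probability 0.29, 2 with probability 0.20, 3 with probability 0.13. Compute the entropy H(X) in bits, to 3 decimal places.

1.895 bits

H = −Σ pᵢ log₂ pᵢ.
−0.38·log₂(0.38) = 0.5305
−0.29·log₂(0.29) = 0.5179
−0.20·log₂(0.20) = 0.4644
−0.13·log₂(0.13) = 0.3826
Sum ≈ 1.8954 → 1.895 bits.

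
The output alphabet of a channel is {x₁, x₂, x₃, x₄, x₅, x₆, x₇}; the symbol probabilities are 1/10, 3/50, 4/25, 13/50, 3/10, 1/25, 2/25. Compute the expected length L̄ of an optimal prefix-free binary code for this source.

2.54 bits/symbol

Repeatedly combine the two least-probable nodes; the expected code length is the sum of the merged weights.
merge 1/25 + 3/50 → 1/10
merge 2/25 + 1/10 → 9/50
merge 1/10 + 4/25 → 13/50
merge 9/50 + 13/50 → 11/25
merge 13/50 + 3/10 → 14/25
merge 11/25 + 14/25 → 1
L = 1/10 + 9/50 + 13/50 + 11/25 + 14/25 + 1 = 127/50 = 2.54 bits/symbol.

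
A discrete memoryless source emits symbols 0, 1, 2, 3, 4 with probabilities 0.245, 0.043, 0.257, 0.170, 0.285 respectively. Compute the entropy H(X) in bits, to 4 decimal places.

2.1468 bits

H = −Σ pᵢ log₂ pᵢ.
−0.245·log₂(0.245) = 0.4971
−0.043·log₂(0.043) = 0.1952
−0.257·log₂(0.257) = 0.5038
−0.170·log₂(0.170) = 0.4346
−0.285·log₂(0.285) = 0.5161
Sum ≈ 2.1468 → 2.1468 bits.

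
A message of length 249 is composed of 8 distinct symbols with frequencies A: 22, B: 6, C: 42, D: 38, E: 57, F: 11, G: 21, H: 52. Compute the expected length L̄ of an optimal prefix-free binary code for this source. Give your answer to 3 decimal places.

2.783 bits/symbol

Probabilities are the counts divided by 249.
Repeatedly combine the two least-probable nodes; the expected code length is the sum of the merged weights.
merge 2/83 + 11/249 → 17/249
merge 17/249 + 7/83 → 38/249
merge 22/249 + 38/249 → 20/83
merge 38/249 + 14/83 → 80/249
merge 52/249 + 19/83 → 109/249
merge 20/83 + 80/249 → 140/249
merge 109/249 + 140/249 → 1
L = 17/249 + 38/249 + 20/83 + 80/249 + 109/249 + 140/249 + 1 = 231/83 ≈ 2.783 bits/symbol.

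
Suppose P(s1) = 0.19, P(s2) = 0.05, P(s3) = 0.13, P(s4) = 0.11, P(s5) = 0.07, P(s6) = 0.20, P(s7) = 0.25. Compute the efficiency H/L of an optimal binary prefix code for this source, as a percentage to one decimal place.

Entropy H = −Σ p log₂ p ≈ 2.6372 bits.
Huffman merges: 1/20+7/100→3/25; 11/100+3/25→23/100; 13/100+19/100→8/25; 1/5+23/100→43/100; 1/4+8/25→57/100; 43/100+57/100→1. L = 267/100 ≈ 2.6700.
Efficiency = H/L = 2.6372/2.6700 = 98.8%.

98.8%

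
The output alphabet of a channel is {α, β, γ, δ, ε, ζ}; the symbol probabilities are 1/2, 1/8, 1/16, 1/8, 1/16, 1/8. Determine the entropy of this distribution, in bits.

2.125 bits

Each probability is a power of 1/2, so log₂(1/p) is an integer.
H = Σ p·log₂(1/p) = 1/2·1 + 1/8·3 + 1/16·4 + 1/8·3 + 1/16·4 + 1/8·3 = 2.125 bits.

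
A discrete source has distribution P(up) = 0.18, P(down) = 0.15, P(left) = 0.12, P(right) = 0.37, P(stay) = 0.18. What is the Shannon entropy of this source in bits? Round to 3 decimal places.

2.199 bits

H = −Σ pᵢ log₂ pᵢ.
−0.18·log₂(0.18) = 0.4453
−0.15·log₂(0.15) = 0.4105
−0.12·log₂(0.12) = 0.3671
−0.37·log₂(0.37) = 0.5307
−0.18·log₂(0.18) = 0.4453
Sum ≈ 2.1990 → 2.199 bits.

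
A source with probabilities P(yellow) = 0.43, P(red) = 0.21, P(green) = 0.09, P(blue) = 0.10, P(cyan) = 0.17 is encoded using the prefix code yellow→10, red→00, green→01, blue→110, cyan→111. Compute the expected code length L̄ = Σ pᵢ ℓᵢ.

L̄ = Σ pᵢ·ℓᵢ = 0.43·2 + 0.21·2 + 0.09·2 + 0.10·3 + 0.17·3 = 2.27 bits/symbol.

2.27 bits/symbol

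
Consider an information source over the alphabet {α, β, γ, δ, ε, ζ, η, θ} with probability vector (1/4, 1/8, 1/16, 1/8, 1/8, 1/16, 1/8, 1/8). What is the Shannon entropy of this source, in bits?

2.875 bits

Each probability is a power of 1/2, so log₂(1/p) is an integer.
H = Σ p·log₂(1/p) = 1/4·2 + 1/8·3 + 1/16·4 + 1/8·3 + 1/8·3 + 1/16·4 + 1/8·3 + 1/8·3 = 2.875 bits.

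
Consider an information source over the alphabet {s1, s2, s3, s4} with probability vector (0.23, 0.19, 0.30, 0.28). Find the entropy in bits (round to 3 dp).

1.978 bits

H = −Σ pᵢ log₂ pᵢ.
−0.23·log₂(0.23) = 0.4877
−0.19·log₂(0.19) = 0.4552
−0.30·log₂(0.30) = 0.5211
−0.28·log₂(0.28) = 0.5142
Sum ≈ 1.9782 → 1.978 bits.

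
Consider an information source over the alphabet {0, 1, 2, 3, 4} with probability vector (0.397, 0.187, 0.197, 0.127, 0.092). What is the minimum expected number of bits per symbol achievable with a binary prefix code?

2.206 bits/symbol

Repeatedly combine the two least-probable nodes; the expected code length is the sum of the merged weights.
merge 23/250 + 127/1000 → 219/1000
merge 187/1000 + 197/1000 → 48/125
merge 219/1000 + 48/125 → 603/1000
merge 397/1000 + 603/1000 → 1
L = 219/1000 + 48/125 + 603/1000 + 1 = 1103/500 = 2.206 bits/symbol.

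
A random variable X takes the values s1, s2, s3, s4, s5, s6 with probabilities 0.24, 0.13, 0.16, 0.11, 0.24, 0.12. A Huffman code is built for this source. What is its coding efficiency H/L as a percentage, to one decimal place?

99.7%

Entropy H = −Σ p log₂ p ≈ 2.5113 bits.
Huffman merges: 11/100+3/25→23/100; 13/100+4/25→29/100; 23/100+6/25→47/100; 6/25+29/100→53/100; 47/100+53/100→1. L = 63/25 ≈ 2.5200.
Efficiency = H/L = 2.5113/2.5200 = 99.7%.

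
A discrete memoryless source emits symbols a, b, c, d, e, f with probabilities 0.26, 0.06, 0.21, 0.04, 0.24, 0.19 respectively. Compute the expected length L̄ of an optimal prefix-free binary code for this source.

Repeatedly combine the two least-probable nodes; the expected code length is the sum of the merged weights.
merge 1/25 + 3/50 → 1/10
merge 1/10 + 19/100 → 29/100
merge 21/100 + 6/25 → 9/20
merge 13/50 + 29/100 → 11/20
merge 9/20 + 11/20 → 1
L = 1/10 + 29/100 + 9/20 + 11/20 + 1 = 239/100 = 2.39 bits/symbol.

2.39 bits/symbol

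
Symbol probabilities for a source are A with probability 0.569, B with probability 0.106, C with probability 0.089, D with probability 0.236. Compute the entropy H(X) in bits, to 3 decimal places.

H = −Σ pᵢ log₂ pᵢ.
−0.569·log₂(0.569) = 0.4629
−0.106·log₂(0.106) = 0.3432
−0.089·log₂(0.089) = 0.3106
−0.236·log₂(0.236) = 0.4916
Sum ≈ 1.6083 → 1.608 bits.

1.608 bits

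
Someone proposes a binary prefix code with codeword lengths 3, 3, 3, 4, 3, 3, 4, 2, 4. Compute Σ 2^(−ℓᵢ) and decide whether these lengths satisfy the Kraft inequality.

1.0625; no

With common denominator 2^4 = 16: Σ 2^(−ℓᵢ) = 2/16 + 2/16 + 2/16 + 1/16 + 2/16 + 2/16 + 1/16 + 4/16 + 1/16 = 17/16 = 1.0625.
Kraft's inequality requires Σ ≤ 1; here Σ = 1.0625 > 1, so no such prefix code exists.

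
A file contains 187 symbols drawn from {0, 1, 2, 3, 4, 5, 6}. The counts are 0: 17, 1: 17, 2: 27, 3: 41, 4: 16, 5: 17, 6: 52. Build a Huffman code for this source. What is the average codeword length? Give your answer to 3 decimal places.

2.679 bits/symbol

Probabilities are the counts divided by 187.
Repeatedly combine the two least-probable nodes; the expected code length is the sum of the merged weights.
merge 16/187 + 1/11 → 3/17
merge 1/11 + 1/11 → 2/11
merge 27/187 + 3/17 → 60/187
merge 2/11 + 41/187 → 75/187
merge 52/187 + 60/187 → 112/187
merge 75/187 + 112/187 → 1
L = 3/17 + 2/11 + 60/187 + 75/187 + 112/187 + 1 = 501/187 ≈ 2.679 bits/symbol.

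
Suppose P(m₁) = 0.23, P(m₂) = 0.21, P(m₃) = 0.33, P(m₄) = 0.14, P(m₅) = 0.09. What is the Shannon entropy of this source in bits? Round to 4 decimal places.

H = −Σ pᵢ log₂ pᵢ.
−0.23·log₂(0.23) = 0.4877
−0.21·log₂(0.21) = 0.4728
−0.33·log₂(0.33) = 0.5278
−0.14·log₂(0.14) = 0.3971
−0.09·log₂(0.09) = 0.3127
Sum ≈ 2.1981 → 2.1981 bits.

2.1981 bits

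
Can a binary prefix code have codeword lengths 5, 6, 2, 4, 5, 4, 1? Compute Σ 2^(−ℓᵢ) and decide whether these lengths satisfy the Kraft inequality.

With common denominator 2^6 = 64: Σ 2^(−ℓᵢ) = 2/64 + 1/64 + 16/64 + 4/64 + 2/64 + 4/64 + 32/64 = 61/64 = 0.953125.
Kraft's inequality requires Σ ≤ 1; here Σ = 0.953125 ≤ 1, so such a prefix code exists.

0.953125; yes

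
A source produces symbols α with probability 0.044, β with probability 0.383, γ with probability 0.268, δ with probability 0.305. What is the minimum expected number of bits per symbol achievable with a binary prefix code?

1.929 bits/symbol

Repeatedly combine the two least-probable nodes; the expected code length is the sum of the merged weights.
merge 11/250 + 67/250 → 39/125
merge 61/200 + 39/125 → 617/1000
merge 383/1000 + 617/1000 → 1
L = 39/125 + 617/1000 + 1 = 1929/1000 = 1.929 bits/symbol.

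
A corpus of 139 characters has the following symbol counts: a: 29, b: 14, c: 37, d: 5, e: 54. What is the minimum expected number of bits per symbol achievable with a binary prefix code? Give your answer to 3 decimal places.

Probabilities are the counts divided by 139.
Repeatedly combine the two least-probable nodes; the expected code length is the sum of the merged weights.
merge 5/139 + 14/139 → 19/139
merge 19/139 + 29/139 → 48/139
merge 37/139 + 48/139 → 85/139
merge 54/139 + 85/139 → 1
L = 19/139 + 48/139 + 85/139 + 1 = 291/139 ≈ 2.094 bits/symbol.

2.094 bits/symbol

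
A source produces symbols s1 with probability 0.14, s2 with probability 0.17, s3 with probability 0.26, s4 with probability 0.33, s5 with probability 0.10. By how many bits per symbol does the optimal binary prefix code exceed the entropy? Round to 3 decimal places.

0.043 bits

Entropy H = −Σ p log₂ p ≈ 2.1970 bits.
Huffman merges: 1/10+7/50→6/25; 17/100+6/25→41/100; 13/50+33/100→59/100; 41/100+59/100→1. L = 56/25 ≈ 2.2400.
L − H = 2.2400 − 2.1970 = 0.043 bits.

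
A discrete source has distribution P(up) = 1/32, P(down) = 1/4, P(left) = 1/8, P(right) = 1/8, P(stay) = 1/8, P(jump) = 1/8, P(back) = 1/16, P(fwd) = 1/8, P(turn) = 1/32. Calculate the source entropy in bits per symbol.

2.9375 bits

Each probability is a power of 1/2, so log₂(1/p) is an integer.
H = Σ p·log₂(1/p) = 1/32·5 + 1/4·2 + 1/8·3 + 1/8·3 + 1/8·3 + 1/8·3 + 1/16·4 + 1/8·3 + 1/32·5 = 2.9375 bits.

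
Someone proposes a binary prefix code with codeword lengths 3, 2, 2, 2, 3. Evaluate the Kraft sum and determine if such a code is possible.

With common denominator 2^3 = 8: Σ 2^(−ℓᵢ) = 1/8 + 2/8 + 2/8 + 2/8 + 1/8 = 8/8 = 1.
Kraft's inequality requires Σ ≤ 1; here Σ = 1 ≤ 1, so such a prefix code exists.

1; yes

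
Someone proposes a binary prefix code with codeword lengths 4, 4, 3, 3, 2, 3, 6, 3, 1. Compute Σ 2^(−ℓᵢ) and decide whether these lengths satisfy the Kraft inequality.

With common denominator 2^6 = 64: Σ 2^(−ℓᵢ) = 4/64 + 4/64 + 8/64 + 8/64 + 16/64 + 8/64 + 1/64 + 8/64 + 32/64 = 89/64 = 1.390625.
Kraft's inequality requires Σ ≤ 1; here Σ = 1.390625 > 1, so no such prefix code exists.

1.390625; no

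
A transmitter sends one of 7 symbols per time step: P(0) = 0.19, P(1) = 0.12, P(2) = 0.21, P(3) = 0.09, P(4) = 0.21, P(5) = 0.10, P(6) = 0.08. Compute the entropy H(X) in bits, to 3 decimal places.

2.704 bits

H = −Σ pᵢ log₂ pᵢ.
−0.19·log₂(0.19) = 0.4552
−0.12·log₂(0.12) = 0.3671
−0.21·log₂(0.21) = 0.4728
−0.09·log₂(0.09) = 0.3127
−0.21·log₂(0.21) = 0.4728
−0.10·log₂(0.10) = 0.3322
−0.08·log₂(0.08) = 0.2915
Sum ≈ 2.7043 → 2.704 bits.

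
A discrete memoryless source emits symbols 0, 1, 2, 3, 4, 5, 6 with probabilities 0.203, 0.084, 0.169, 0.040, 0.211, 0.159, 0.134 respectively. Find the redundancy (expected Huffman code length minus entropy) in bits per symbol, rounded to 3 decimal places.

Entropy H = −Σ p log₂ p ≈ 2.6704 bits.
Huffman merges: 1/25+21/250→31/250; 31/250+67/500→129/500; 159/1000+169/1000→41/125; 203/1000+211/1000→207/500; 129/500+41/125→293/500; 207/500+293/500→1. L = 271/100 ≈ 2.7100.
L − H = 2.7100 − 2.6704 = 0.040 bits.

0.040 bits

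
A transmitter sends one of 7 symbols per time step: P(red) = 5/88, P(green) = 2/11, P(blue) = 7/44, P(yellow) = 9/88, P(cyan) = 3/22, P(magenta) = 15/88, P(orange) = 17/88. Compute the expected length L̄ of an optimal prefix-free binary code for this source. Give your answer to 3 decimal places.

Repeatedly combine the two least-probable nodes; the expected code length is the sum of the merged weights.
merge 5/88 + 9/88 → 7/44
merge 3/22 + 7/44 → 13/44
merge 7/44 + 15/88 → 29/88
merge 2/11 + 17/88 → 3/8
merge 13/44 + 29/88 → 5/8
merge 3/8 + 5/8 → 1
L = 7/44 + 13/44 + 29/88 + 3/8 + 5/8 + 1 = 245/88 ≈ 2.784 bits/symbol.

2.784 bits/symbol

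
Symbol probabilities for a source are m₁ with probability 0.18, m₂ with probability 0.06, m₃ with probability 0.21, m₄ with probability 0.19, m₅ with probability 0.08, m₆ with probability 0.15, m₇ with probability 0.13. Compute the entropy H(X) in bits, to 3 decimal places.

2.702 bits

H = −Σ pᵢ log₂ pᵢ.
−0.18·log₂(0.18) = 0.4453
−0.06·log₂(0.06) = 0.2435
−0.21·log₂(0.21) = 0.4728
−0.19·log₂(0.19) = 0.4552
−0.08·log₂(0.08) = 0.2915
−0.15·log₂(0.15) = 0.4105
−0.13·log₂(0.13) = 0.3826
Sum ≈ 2.7016 → 2.702 bits.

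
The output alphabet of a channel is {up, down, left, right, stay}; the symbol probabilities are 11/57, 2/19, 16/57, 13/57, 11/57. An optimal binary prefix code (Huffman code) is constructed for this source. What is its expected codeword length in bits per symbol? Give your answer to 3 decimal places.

Repeatedly combine the two least-probable nodes; the expected code length is the sum of the merged weights.
merge 2/19 + 11/57 → 17/57
merge 11/57 + 13/57 → 8/19
merge 16/57 + 17/57 → 11/19
merge 8/19 + 11/19 → 1
L = 17/57 + 8/19 + 11/19 + 1 = 131/57 ≈ 2.298 bits/symbol.

2.298 bits/symbol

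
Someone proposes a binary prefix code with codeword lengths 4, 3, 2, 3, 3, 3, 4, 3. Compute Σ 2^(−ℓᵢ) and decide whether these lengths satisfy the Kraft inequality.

1; yes

With common denominator 2^4 = 16: Σ 2^(−ℓᵢ) = 1/16 + 2/16 + 4/16 + 2/16 + 2/16 + 2/16 + 1/16 + 2/16 = 16/16 = 1.
Kraft's inequality requires Σ ≤ 1; here Σ = 1 ≤ 1, so such a prefix code exists.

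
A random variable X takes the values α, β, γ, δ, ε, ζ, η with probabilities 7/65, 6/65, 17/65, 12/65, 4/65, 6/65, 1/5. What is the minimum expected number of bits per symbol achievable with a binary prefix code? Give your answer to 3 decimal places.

Repeatedly combine the two least-probable nodes; the expected code length is the sum of the merged weights.
merge 4/65 + 6/65 → 2/13
merge 6/65 + 7/65 → 1/5
merge 2/13 + 12/65 → 22/65
merge 1/5 + 1/5 → 2/5
merge 17/65 + 22/65 → 3/5
merge 2/5 + 3/5 → 1
L = 2/13 + 1/5 + 22/65 + 2/5 + 3/5 + 1 = 35/13 ≈ 2.692 bits/symbol.

2.692 bits/symbol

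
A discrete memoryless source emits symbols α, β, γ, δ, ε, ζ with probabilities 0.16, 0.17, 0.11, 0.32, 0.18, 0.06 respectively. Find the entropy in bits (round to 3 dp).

2.423 bits

H = −Σ pᵢ log₂ pᵢ.
−0.16·log₂(0.16) = 0.4230
−0.17·log₂(0.17) = 0.4346
−0.11·log₂(0.11) = 0.3503
−0.32·log₂(0.32) = 0.5260
−0.18·log₂(0.18) = 0.4453
−0.06·log₂(0.06) = 0.2435
Sum ≈ 2.4228 → 2.423 bits.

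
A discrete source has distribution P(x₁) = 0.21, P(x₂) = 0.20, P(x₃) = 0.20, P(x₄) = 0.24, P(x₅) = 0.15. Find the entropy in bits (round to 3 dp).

2.306 bits

H = −Σ pᵢ log₂ pᵢ.
−0.21·log₂(0.21) = 0.4728
−0.20·log₂(0.20) = 0.4644
−0.20·log₂(0.20) = 0.4644
−0.24·log₂(0.24) = 0.4941
−0.15·log₂(0.15) = 0.4105
Sum ≈ 2.3063 → 2.306 bits.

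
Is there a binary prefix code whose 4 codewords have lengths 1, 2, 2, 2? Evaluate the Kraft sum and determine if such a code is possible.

1.25; no

With common denominator 2^2 = 4: Σ 2^(−ℓᵢ) = 2/4 + 1/4 + 1/4 + 1/4 = 5/4 = 1.25.
Kraft's inequality requires Σ ≤ 1; here Σ = 1.25 > 1, so no such prefix code exists.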